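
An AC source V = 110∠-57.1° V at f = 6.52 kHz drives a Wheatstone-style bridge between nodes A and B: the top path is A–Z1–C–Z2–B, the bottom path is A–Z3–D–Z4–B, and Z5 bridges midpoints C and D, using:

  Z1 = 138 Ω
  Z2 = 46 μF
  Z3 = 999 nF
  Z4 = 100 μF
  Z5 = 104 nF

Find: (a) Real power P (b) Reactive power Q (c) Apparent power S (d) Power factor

Step 1 — Angular frequency: ω = 2π·f = 2π·6520 = 4.097e+04 rad/s.
Step 2 — Component impedances:
  Z1: Z = R = 138 Ω
  Z2: Z = 1/(jωC) = -j/(ω·C) = 0 - j0.5307 Ω
  Z3: Z = 1/(jωC) = -j/(ω·C) = 0 - j24.43 Ω
  Z4: Z = 1/(jωC) = -j/(ω·C) = 0 - j0.2441 Ω
  Z5: Z = 1/(jωC) = -j/(ω·C) = 0 - j234.7 Ω
Step 3 — Bridge requires nodal analysis (the Z5 bridge couples midpoints C and D, so the two paths cannot be reduced to a simple series/parallel combination). Setting node B to ground and injecting 1 A at node A, the 3-node admittance system at A, C, D solves to V_A = Z_AB = 4.271 - j23.9 Ω = 24.28∠-79.9° Ω.
Step 4 — Source phasor: V = 110∠-57.1° V = 59.75 - j92.36 V.
Step 5 — Current: I = V / Z = 4.178 + j1.754 A = 4.531∠22.8° A.
Step 6 — Complex power: S = V·I* = 87.68 - j490.6 VA.
Step 7 — Real power: P = Re(S) = 87.68 W.
Step 8 — Reactive power: Q = Im(S) = -490.6 VAR.
Step 9 — Apparent power: |S| = 498.4 VA.
Step 10 — Power factor: PF = P/|S| = 0.1759 (leading).

(a) P = 87.68 W  (b) Q = -490.6 VAR  (c) S = 498.4 VA  (d) PF = 0.1759 (leading)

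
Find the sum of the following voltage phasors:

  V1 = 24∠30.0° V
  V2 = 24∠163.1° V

Step 1 — Convert each phasor to rectangular form:
  V1 = 24·(cos(30.0°) + j·sin(30.0°)) = 20.78 + j12 V
  V2 = 24·(cos(163.1°) + j·sin(163.1°)) = -22.96 + j6.977 V
Step 2 — Sum components: V_total = -2.179 + j18.98 V.
Step 3 — Convert to polar: |V_total| = 19.1 V, ∠V_total = 96.5°.

V_total = 19.1∠96.5° V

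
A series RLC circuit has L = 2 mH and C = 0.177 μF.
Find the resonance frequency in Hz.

Step 1 — Resonance condition Im(Z)=0 gives ω₀ = 1/√(LC).
Step 2 — ω₀ = 1/√(0.002·1.77e-07) = 5.315e+04 rad/s.
Step 3 — f₀ = ω₀/(2π) = 8459 Hz.

f₀ = 8459 Hz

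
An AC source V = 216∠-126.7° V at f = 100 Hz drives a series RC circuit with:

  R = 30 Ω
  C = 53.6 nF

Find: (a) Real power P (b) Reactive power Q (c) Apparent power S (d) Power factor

Step 1 — Angular frequency: ω = 2π·f = 2π·100 = 628.3 rad/s.
Step 2 — Component impedances:
  R: Z = R = 30 Ω
  C: Z = 1/(jωC) = -j/(ω·C) = 0 - j2.969e+04 Ω
Step 3 — Series combination: Z_total = R + C = 30 - j2.969e+04 Ω = 2.969e+04∠-89.9° Ω.
Step 4 — Source phasor: V = 216∠-126.7° V = -129.1 - j173.2 V.
Step 5 — Current: I = V / Z = 0.005828 - j0.004353 A = 0.007274∠-36.8° A.
Step 6 — Complex power: S = V·I* = 0.001588 - j1.571 VA.
Step 7 — Real power: P = Re(S) = 0.001588 W.
Step 8 — Reactive power: Q = Im(S) = -1.571 VAR.
Step 9 — Apparent power: |S| = 1.571 VA.
Step 10 — Power factor: PF = P/|S| = 0.00101 (leading).

(a) P = 0.001588 W  (b) Q = -1.571 VAR  (c) S = 1.571 VA  (d) PF = 0.00101 (leading)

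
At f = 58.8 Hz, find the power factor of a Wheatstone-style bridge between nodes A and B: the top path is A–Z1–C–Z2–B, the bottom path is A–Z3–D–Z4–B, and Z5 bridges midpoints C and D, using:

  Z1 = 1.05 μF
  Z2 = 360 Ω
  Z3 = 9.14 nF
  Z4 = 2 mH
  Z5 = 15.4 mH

Step 1 — Angular frequency: ω = 2π·f = 2π·58.8 = 369.5 rad/s.
Step 2 — Component impedances:
  Z1: Z = 1/(jωC) = -j/(ω·C) = 0 - j2578 Ω
  Z2: Z = R = 360 Ω
  Z3: Z = 1/(jωC) = -j/(ω·C) = 0 - j2.961e+05 Ω
  Z4: Z = jωL = j·369.5·0.002 = 0 + j0.7389 Ω
  Z5: Z = jωL = j·369.5·0.0154 = 0 + j5.69 Ω
Step 3 — Bridge requires nodal analysis (the Z5 bridge couples midpoints C and D, so the two paths cannot be reduced to a simple series/parallel combination). Setting node B to ground and injecting 1 A at node A, the 3-node admittance system at A, C, D solves to V_A = Z_AB = 0.113 - j2549 Ω = 2549∠-90.0° Ω.
Step 4 — Power factor: PF = cos(φ) = Re(Z)/|Z| = 0.113/2549 = 4.433e-05.
Step 5 — Type: Im(Z) = -2549 ⇒ leading (phase φ = -90.0°).

PF = 4.433e-05 (leading, φ = -90.0°)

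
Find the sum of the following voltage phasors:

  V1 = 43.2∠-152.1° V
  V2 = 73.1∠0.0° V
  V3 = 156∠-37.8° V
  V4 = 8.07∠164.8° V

Step 1 — Convert each phasor to rectangular form:
  V1 = 43.2·(cos(-152.1°) + j·sin(-152.1°)) = -38.18 - j20.21 V
  V2 = 73.1·(cos(0.0°) + j·sin(0.0°)) = 73.1 V
  V3 = 156·(cos(-37.8°) + j·sin(-37.8°)) = 123.3 - j95.61 V
  V4 = 8.07·(cos(164.8°) + j·sin(164.8°)) = -7.788 + j2.116 V
Step 2 — Sum components: V_total = 150.4 - j113.7 V.
Step 3 — Convert to polar: |V_total| = 188.5 V, ∠V_total = -37.1°.

V_total = 188.5∠-37.1° V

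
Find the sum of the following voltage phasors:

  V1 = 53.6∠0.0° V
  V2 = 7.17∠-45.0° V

Step 1 — Convert each phasor to rectangular form:
  V1 = 53.6·(cos(0.0°) + j·sin(0.0°)) = 53.6 V
  V2 = 7.17·(cos(-45.0°) + j·sin(-45.0°)) = 5.07 - j5.07 V
Step 2 — Sum components: V_total = 58.67 - j5.07 V.
Step 3 — Convert to polar: |V_total| = 58.89 V, ∠V_total = -4.9°.

V_total = 58.89∠-4.9° V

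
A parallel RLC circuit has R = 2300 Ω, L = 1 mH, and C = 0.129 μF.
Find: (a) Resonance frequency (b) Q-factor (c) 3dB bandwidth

Step 1 — Resonance: ω₀ = 1/√(LC) = 1/√(0.001·1.29e-07) = 8.805e+04 rad/s.
Step 2 — f₀ = ω₀/(2π) = 1.401e+04 Hz.
Step 3 — Parallel Q: Q = R/(ω₀L) = 2300/(8.805e+04·0.001) = 26.12.
Step 4 — Bandwidth: Δω = ω₀/Q = 3370 rad/s; BW = Δω/(2π) = 536.4 Hz.

(a) f₀ = 1.401e+04 Hz  (b) Q = 26.12  (c) BW = 536.4 Hz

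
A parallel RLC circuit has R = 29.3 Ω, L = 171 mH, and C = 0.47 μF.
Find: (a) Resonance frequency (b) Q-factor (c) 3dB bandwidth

Step 1 — Resonance: ω₀ = 1/√(LC) = 1/√(0.171·4.7e-07) = 3527 rad/s.
Step 2 — f₀ = ω₀/(2π) = 561.4 Hz.
Step 3 — Parallel Q: Q = R/(ω₀L) = 29.3/(3527·0.171) = 0.04858.
Step 4 — Bandwidth: Δω = ω₀/Q = 7.262e+04 rad/s; BW = Δω/(2π) = 1.156e+04 Hz.

(a) f₀ = 561.4 Hz  (b) Q = 0.04858  (c) BW = 1.156e+04 Hz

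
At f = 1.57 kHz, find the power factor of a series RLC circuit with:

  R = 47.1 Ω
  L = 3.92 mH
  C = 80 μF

Step 1 — Angular frequency: ω = 2π·f = 2π·1570 = 9865 rad/s.
Step 2 — Component impedances:
  R: Z = R = 47.1 Ω
  L: Z = jωL = j·9865·0.00392 = 0 + j38.67 Ω
  C: Z = 1/(jωC) = -j/(ω·C) = 0 - j1.267 Ω
Step 3 — Series combination: Z_total = R + L + C = 47.1 + j37.4 Ω = 60.14∠38.5° Ω.
Step 4 — Power factor: PF = cos(φ) = Re(Z)/|Z| = 47.1/60.144 = 0.7831.
Step 5 — Type: Im(Z) = 37.4 ⇒ lagging (phase φ = 38.5°).

PF = 0.7831 (lagging, φ = 38.5°)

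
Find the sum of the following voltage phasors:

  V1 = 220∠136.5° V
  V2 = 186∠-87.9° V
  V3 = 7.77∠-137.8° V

Step 1 — Convert each phasor to rectangular form:
  V1 = 220·(cos(136.5°) + j·sin(136.5°)) = -159.6 + j151.4 V
  V2 = 186·(cos(-87.9°) + j·sin(-87.9°)) = 6.816 - j185.9 V
  V3 = 7.77·(cos(-137.8°) + j·sin(-137.8°)) = -5.756 - j5.219 V
Step 2 — Sum components: V_total = -158.5 - j39.66 V.
Step 3 — Convert to polar: |V_total| = 163.4 V, ∠V_total = -166.0°.

V_total = 163.4∠-166.0° V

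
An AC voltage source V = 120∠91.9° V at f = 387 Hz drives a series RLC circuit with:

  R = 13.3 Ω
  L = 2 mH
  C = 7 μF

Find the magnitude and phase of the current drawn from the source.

Step 1 — Angular frequency: ω = 2π·f = 2π·387 = 2432 rad/s.
Step 2 — Component impedances:
  R: Z = R = 13.3 Ω
  L: Z = jωL = j·2432·0.002 = 0 + j4.863 Ω
  C: Z = 1/(jωC) = -j/(ω·C) = 0 - j58.75 Ω
Step 3 — Series combination: Z_total = R + L + C = 13.3 - j53.89 Ω = 55.5∠-76.1° Ω.
Step 4 — Source phasor: V = 120∠91.9° V = -3.979 + j119.9 V.
Step 5 — Ohm's law: I = V / Z_total = (-3.979 + j119.9) / (13.3 - j53.89) = -2.115 + j0.4482 A.
Step 6 — Convert to polar: |I| = 2.162 A, ∠I = 168.0°.

I = 2.162∠168.0° A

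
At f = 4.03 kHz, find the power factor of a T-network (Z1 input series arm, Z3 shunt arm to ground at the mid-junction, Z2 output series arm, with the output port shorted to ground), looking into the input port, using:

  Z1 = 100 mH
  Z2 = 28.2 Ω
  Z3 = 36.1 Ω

Step 1 — Angular frequency: ω = 2π·f = 2π·4030 = 2.532e+04 rad/s.
Step 2 — Component impedances:
  Z1: Z = jωL = j·2.532e+04·0.1 = 0 + j2532 Ω
  Z2: Z = R = 28.2 Ω
  Z3: Z = R = 36.1 Ω
Step 3 — With the output port shorted to ground, the output series arm Z2 runs from the junction to ground; the shunt arm Z3 also runs from the junction to ground. They appear in parallel: Z3 || Z2 = 15.83 Ω.
Step 4 — Series with input arm Z1: Z_in = Z1 + (Z3 || Z2) = 15.83 + j2532 Ω = 2532∠89.6° Ω.
Step 5 — Power factor: PF = cos(φ) = Re(Z)/|Z| = 15.83/2532 = 0.006252.
Step 6 — Type: Im(Z) = 2532 ⇒ lagging (phase φ = 89.6°).

PF = 0.006252 (lagging, φ = 89.6°)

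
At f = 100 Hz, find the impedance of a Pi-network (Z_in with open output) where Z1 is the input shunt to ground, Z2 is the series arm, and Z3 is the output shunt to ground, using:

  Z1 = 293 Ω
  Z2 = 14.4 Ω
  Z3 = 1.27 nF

Step 1 — Angular frequency: ω = 2π·f = 2π·100 = 628.3 rad/s.
Step 2 — Component impedances:
  Z1: Z = R = 293 Ω
  Z2: Z = R = 14.4 Ω
  Z3: Z = 1/(jωC) = -j/(ω·C) = 0 - j1.253e+06 Ω
Step 3 — With open output, the series arm Z2 and the output shunt Z3 appear in series to ground: Z2 + Z3 = 14.4 - j1.253e+06 Ω.
Step 4 — Parallel with input shunt Z1: Z_in = Z1 || (Z2 + Z3) = 293 - j0.0685 Ω = 293∠-0.0° Ω.

Z = 293 - j0.0685 Ω = 293∠-0.0° Ω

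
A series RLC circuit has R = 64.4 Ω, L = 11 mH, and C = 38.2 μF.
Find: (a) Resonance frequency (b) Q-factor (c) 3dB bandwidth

Step 1 — Resonance: ω₀ = 1/√(LC) = 1/√(0.011·3.82e-05) = 1543 rad/s.
Step 2 — f₀ = ω₀/(2π) = 245.5 Hz.
Step 3 — Series Q: Q = ω₀L/R = 1543·0.011/64.4 = 0.2635.
Step 4 — Bandwidth: Δω = ω₀/Q = 5855 rad/s; BW = Δω/(2π) = 931.8 Hz.

(a) f₀ = 245.5 Hz  (b) Q = 0.2635  (c) BW = 931.8 Hz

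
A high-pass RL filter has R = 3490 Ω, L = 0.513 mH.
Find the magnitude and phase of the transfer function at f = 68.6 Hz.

Step 1 — Angular frequency: ω = 2π·68.6 = 431 rad/s.
Step 2 — Transfer function: H(jω) = jωL/(R + jωL).
Step 3 — Numerator jωL = j·0.2211; denominator R + jωL = 3490 + j0.2211.
Step 4 — H = 4.014e-09 + j6.336e-05.
Step 5 — Magnitude: |H| = 6.336e-05 (-84.0 dB); phase: φ = 90.0°.

|H| = 6.336e-05 (-84.0 dB), φ = 90.0°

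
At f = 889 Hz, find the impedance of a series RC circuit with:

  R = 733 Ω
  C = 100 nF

Step 1 — Angular frequency: ω = 2π·f = 2π·889 = 5586 rad/s.
Step 2 — Component impedances:
  R: Z = R = 733 Ω
  C: Z = 1/(jωC) = -j/(ω·C) = 0 - j1790 Ω
Step 3 — Series combination: Z_total = R + C = 733 - j1790 Ω = 1935∠-67.7° Ω.

Z = 733 - j1790 Ω = 1935∠-67.7° Ω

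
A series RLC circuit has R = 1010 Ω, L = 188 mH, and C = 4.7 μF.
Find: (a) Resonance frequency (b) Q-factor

Step 1 — Resonance condition Im(Z)=0 gives ω₀ = 1/√(LC).
Step 2 — ω₀ = 1/√(0.188·4.7e-06) = 1064 rad/s.
Step 3 — f₀ = ω₀/(2π) = 169.3 Hz.
Step 4 — Series Q: Q = ω₀L/R = 1064·0.188/1010 = 0.198.

(a) f₀ = 169.3 Hz  (b) Q = 0.198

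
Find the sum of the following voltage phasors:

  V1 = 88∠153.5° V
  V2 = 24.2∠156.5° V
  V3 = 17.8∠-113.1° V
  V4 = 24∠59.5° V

Step 1 — Convert each phasor to rectangular form:
  V1 = 88·(cos(153.5°) + j·sin(153.5°)) = -78.75 + j39.27 V
  V2 = 24.2·(cos(156.5°) + j·sin(156.5°)) = -22.19 + j9.65 V
  V3 = 17.8·(cos(-113.1°) + j·sin(-113.1°)) = -6.984 - j16.37 V
  V4 = 24·(cos(59.5°) + j·sin(59.5°)) = 12.18 + j20.68 V
Step 2 — Sum components: V_total = -95.75 + j53.22 V.
Step 3 — Convert to polar: |V_total| = 109.5 V, ∠V_total = 150.9°.

V_total = 109.5∠150.9° V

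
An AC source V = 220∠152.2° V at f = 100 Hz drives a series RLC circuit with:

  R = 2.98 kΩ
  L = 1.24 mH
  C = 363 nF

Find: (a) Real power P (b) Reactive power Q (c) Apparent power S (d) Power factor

Step 1 — Angular frequency: ω = 2π·f = 2π·100 = 628.3 rad/s.
Step 2 — Component impedances:
  R: Z = R = 2980 Ω
  L: Z = jωL = j·628.3·0.00124 = 0 + j0.7791 Ω
  C: Z = 1/(jωC) = -j/(ω·C) = 0 - j4384 Ω
Step 3 — Series combination: Z_total = R + L + C = 2980 - j4384 Ω = 5301∠-55.8° Ω.
Step 4 — Source phasor: V = 220∠152.2° V = -194.6 + j102.6 V.
Step 5 — Current: I = V / Z = -0.03665 - j0.01948 A = 0.0415∠-152.0° A.
Step 6 — Complex power: S = V·I* = 5.133 - j7.551 VA.
Step 7 — Real power: P = Re(S) = 5.133 W.
Step 8 — Reactive power: Q = Im(S) = -7.551 VAR.
Step 9 — Apparent power: |S| = 9.131 VA.
Step 10 — Power factor: PF = P/|S| = 0.5622 (leading).

(a) P = 5.133 W  (b) Q = -7.551 VAR  (c) S = 9.131 VA  (d) PF = 0.5622 (leading)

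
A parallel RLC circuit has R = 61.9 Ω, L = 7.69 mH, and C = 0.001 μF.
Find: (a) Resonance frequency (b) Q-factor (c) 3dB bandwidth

Step 1 — Resonance: ω₀ = 1/√(LC) = 1/√(0.00769·1e-09) = 3.606e+05 rad/s.
Step 2 — f₀ = ω₀/(2π) = 5.739e+04 Hz.
Step 3 — Parallel Q: Q = R/(ω₀L) = 61.9/(3.606e+05·0.00769) = 0.02232.
Step 4 — Bandwidth: Δω = ω₀/Q = 1.616e+07 rad/s; BW = Δω/(2π) = 2.571e+06 Hz.

(a) f₀ = 5.739e+04 Hz  (b) Q = 0.02232  (c) BW = 2.571e+06 Hz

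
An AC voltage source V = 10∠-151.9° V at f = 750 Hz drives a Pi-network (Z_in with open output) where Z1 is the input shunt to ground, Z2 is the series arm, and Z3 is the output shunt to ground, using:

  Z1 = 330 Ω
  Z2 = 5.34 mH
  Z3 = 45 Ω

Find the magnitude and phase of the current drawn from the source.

Step 1 — Angular frequency: ω = 2π·f = 2π·750 = 4712 rad/s.
Step 2 — Component impedances:
  Z1: Z = R = 330 Ω
  Z2: Z = jωL = j·4712·0.00534 = 0 + j25.16 Ω
  Z3: Z = R = 45 Ω
Step 3 — With open output, the series arm Z2 and the output shunt Z3 appear in series to ground: Z2 + Z3 = 45 + j25.16 Ω.
Step 4 — Parallel with input shunt Z1: Z_in = Z1 || (Z2 + Z3) = 40.9 + j19.4 Ω = 45.27∠25.4° Ω.
Step 5 — Source phasor: V = 10∠-151.9° V = -8.821 - j4.71 V.
Step 6 — Ohm's law: I = V / Z_total = (-8.821 - j4.71) / (40.9 + j19.4) = -0.2207 - j0.0105 A.
Step 7 — Convert to polar: |I| = 0.2209 A, ∠I = -177.3°.

I = 0.2209∠-177.3° A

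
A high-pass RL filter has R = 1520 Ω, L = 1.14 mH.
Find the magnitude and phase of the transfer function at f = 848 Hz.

Step 1 — Angular frequency: ω = 2π·848 = 5328 rad/s.
Step 2 — Transfer function: H(jω) = jωL/(R + jωL).
Step 3 — Numerator jωL = j·6.074; denominator R + jωL = 1520 + j6.074.
Step 4 — H = 1.597e-05 + j0.003996.
Step 5 — Magnitude: |H| = 0.003996 (-48.0 dB); phase: φ = 89.8°.

|H| = 0.003996 (-48.0 dB), φ = 89.8°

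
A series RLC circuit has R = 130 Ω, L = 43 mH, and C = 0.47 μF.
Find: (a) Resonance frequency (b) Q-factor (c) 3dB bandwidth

Step 1 — Resonance condition Im(Z)=0 gives ω₀ = 1/√(LC).
Step 2 — ω₀ = 1/√(0.043·4.7e-07) = 7034 rad/s.
Step 3 — f₀ = ω₀/(2π) = 1120 Hz.
Step 4 — Series Q: Q = ω₀L/R = 7034·0.043/130 = 2.327.
Step 5 — 3dB bandwidth: Δω = ω₀/Q = 3023 rad/s; BW = Δω/(2π) = 481.2 Hz.

(a) f₀ = 1120 Hz  (b) Q = 2.327  (c) BW = 481.2 Hz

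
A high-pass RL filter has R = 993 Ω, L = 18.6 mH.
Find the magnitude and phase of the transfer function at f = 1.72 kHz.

Step 1 — Angular frequency: ω = 2π·1720 = 1.081e+04 rad/s.
Step 2 — Transfer function: H(jω) = jωL/(R + jωL).
Step 3 — Numerator jωL = j·201; denominator R + jωL = 993 + j201.
Step 4 — H = 0.03936 + j0.1945.
Step 5 — Magnitude: |H| = 0.1984 (-14.0 dB); phase: φ = 78.6°.

|H| = 0.1984 (-14.0 dB), φ = 78.6°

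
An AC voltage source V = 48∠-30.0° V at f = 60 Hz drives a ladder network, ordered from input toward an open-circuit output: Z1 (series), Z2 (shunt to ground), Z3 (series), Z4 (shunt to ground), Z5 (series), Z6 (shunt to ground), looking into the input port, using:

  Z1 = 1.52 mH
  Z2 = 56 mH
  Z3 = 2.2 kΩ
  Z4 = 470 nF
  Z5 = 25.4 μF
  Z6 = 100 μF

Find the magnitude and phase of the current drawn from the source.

Step 1 — Angular frequency: ω = 2π·f = 2π·60 = 377 rad/s.
Step 2 — Component impedances:
  Z1: Z = jωL = j·377·0.00152 = 0 + j0.573 Ω
  Z2: Z = jωL = j·377·0.056 = 0 + j21.11 Ω
  Z3: Z = R = 2200 Ω
  Z4: Z = 1/(jωC) = -j/(ω·C) = 0 - j5644 Ω
  Z5: Z = 1/(jωC) = -j/(ω·C) = 0 - j104.4 Ω
  Z6: Z = 1/(jωC) = -j/(ω·C) = 0 - j26.53 Ω
Step 3 — Ladder network (open output): work backward from the far end, alternating series and parallel combinations. Z_in = 0.2021 + j21.69 Ω = 21.7∠89.5° Ω.
Step 4 — Source phasor: V = 48∠-30.0° V = 41.57 - j24 V.
Step 5 — Ohm's law: I = V / Z_total = (41.57 - j24) / (0.2021 + j21.69) = -1.088 - j1.926 A.
Step 6 — Convert to polar: |I| = 2.212 A, ∠I = -119.5°.

I = 2.212∠-119.5° A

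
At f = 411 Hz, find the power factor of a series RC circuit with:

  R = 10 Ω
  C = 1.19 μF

Step 1 — Angular frequency: ω = 2π·f = 2π·411 = 2582 rad/s.
Step 2 — Component impedances:
  R: Z = R = 10 Ω
  C: Z = 1/(jωC) = -j/(ω·C) = 0 - j325.4 Ω
Step 3 — Series combination: Z_total = R + C = 10 - j325.4 Ω = 325.6∠-88.2° Ω.
Step 4 — Power factor: PF = cos(φ) = Re(Z)/|Z| = 10/325.56 = 0.03072.
Step 5 — Type: Im(Z) = -325.4 ⇒ leading (phase φ = -88.2°).

PF = 0.03072 (leading, φ = -88.2°)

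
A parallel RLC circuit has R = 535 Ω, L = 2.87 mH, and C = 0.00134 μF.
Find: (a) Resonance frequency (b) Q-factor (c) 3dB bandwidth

Step 1 — Resonance: ω₀ = 1/√(LC) = 1/√(0.00287·1.34e-09) = 5.099e+05 rad/s.
Step 2 — f₀ = ω₀/(2π) = 8.116e+04 Hz.
Step 3 — Parallel Q: Q = R/(ω₀L) = 535/(5.099e+05·0.00287) = 0.3656.
Step 4 — Bandwidth: Δω = ω₀/Q = 1.395e+06 rad/s; BW = Δω/(2π) = 2.22e+05 Hz.

(a) f₀ = 8.116e+04 Hz  (b) Q = 0.3656  (c) BW = 2.22e+05 Hz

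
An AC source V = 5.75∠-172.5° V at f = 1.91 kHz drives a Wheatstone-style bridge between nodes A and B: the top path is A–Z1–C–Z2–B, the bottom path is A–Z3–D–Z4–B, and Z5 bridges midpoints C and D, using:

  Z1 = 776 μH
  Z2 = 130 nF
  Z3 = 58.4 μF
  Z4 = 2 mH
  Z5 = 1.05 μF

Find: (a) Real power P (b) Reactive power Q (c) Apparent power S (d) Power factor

Step 1 — Angular frequency: ω = 2π·f = 2π·1910 = 1.2e+04 rad/s.
Step 2 — Component impedances:
  Z1: Z = jωL = j·1.2e+04·0.000776 = 0 + j9.313 Ω
  Z2: Z = 1/(jωC) = -j/(ω·C) = 0 - j641 Ω
  Z3: Z = 1/(jωC) = -j/(ω·C) = 0 - j1.427 Ω
  Z4: Z = jωL = j·1.2e+04·0.002 = 0 + j24 Ω
  Z5: Z = 1/(jωC) = -j/(ω·C) = 0 - j79.36 Ω
Step 3 — Bridge requires nodal analysis (the Z5 bridge couples midpoints C and D, so the two paths cannot be reduced to a simple series/parallel combination). Setting node B to ground and injecting 1 A at node A, the 3-node admittance system at A, C, D solves to V_A = Z_AB = 0 + j23.43 Ω = 23.43∠90.0° Ω.
Step 4 — Source phasor: V = 5.75∠-172.5° V = -5.701 - j0.7505 V.
Step 5 — Current: I = V / Z = -0.03203 + j0.2433 A = 0.2454∠97.5° A.
Step 6 — Complex power: S = V·I* = 0 + j1.411 VA.
Step 7 — Real power: P = Re(S) = 0 W.
Step 8 — Reactive power: Q = Im(S) = 1.411 VAR.
Step 9 — Apparent power: |S| = 1.411 VA.
Step 10 — Power factor: PF = P/|S| = 0 (lagging).

(a) P = 0 W  (b) Q = 1.411 VAR  (c) S = 1.411 VA  (d) PF = 0 (lagging)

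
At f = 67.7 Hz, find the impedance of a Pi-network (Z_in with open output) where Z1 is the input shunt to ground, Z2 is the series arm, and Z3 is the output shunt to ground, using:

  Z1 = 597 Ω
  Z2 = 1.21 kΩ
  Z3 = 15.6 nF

Step 1 — Angular frequency: ω = 2π·f = 2π·67.7 = 425.4 rad/s.
Step 2 — Component impedances:
  Z1: Z = R = 597 Ω
  Z2: Z = R = 1210 Ω
  Z3: Z = 1/(jωC) = -j/(ω·C) = 0 - j1.507e+05 Ω
Step 3 — With open output, the series arm Z2 and the output shunt Z3 appear in series to ground: Z2 + Z3 = 1210 - j1.507e+05 Ω.
Step 4 — Parallel with input shunt Z1: Z_in = Z1 || (Z2 + Z3) = 597 - j2.365 Ω = 597∠-0.2° Ω.

Z = 597 - j2.365 Ω = 597∠-0.2° Ω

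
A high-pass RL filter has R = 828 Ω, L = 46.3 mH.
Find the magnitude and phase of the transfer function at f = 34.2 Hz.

Step 1 — Angular frequency: ω = 2π·34.2 = 214.9 rad/s.
Step 2 — Transfer function: H(jω) = jωL/(R + jωL).
Step 3 — Numerator jωL = j·9.949; denominator R + jωL = 828 + j9.949.
Step 4 — H = 0.0001444 + j0.01201.
Step 5 — Magnitude: |H| = 0.01202 (-38.4 dB); phase: φ = 89.3°.

|H| = 0.01202 (-38.4 dB), φ = 89.3°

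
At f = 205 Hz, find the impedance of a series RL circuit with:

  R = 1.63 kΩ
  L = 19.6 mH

Step 1 — Angular frequency: ω = 2π·f = 2π·205 = 1288 rad/s.
Step 2 — Component impedances:
  R: Z = R = 1630 Ω
  L: Z = jωL = j·1288·0.0196 = 0 + j25.25 Ω
Step 3 — Series combination: Z_total = R + L = 1630 + j25.25 Ω = 1630∠0.9° Ω.

Z = 1630 + j25.25 Ω = 1630∠0.9° Ω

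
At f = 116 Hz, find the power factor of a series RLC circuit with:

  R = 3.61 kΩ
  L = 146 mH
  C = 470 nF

Step 1 — Angular frequency: ω = 2π·f = 2π·116 = 728.8 rad/s.
Step 2 — Component impedances:
  R: Z = R = 3610 Ω
  L: Z = jωL = j·728.8·0.146 = 0 + j106.4 Ω
  C: Z = 1/(jωC) = -j/(ω·C) = 0 - j2919 Ω
Step 3 — Series combination: Z_total = R + L + C = 3610 - j2813 Ω = 4576∠-37.9° Ω.
Step 4 — Power factor: PF = cos(φ) = Re(Z)/|Z| = 3610/4576.4 = 0.7888.
Step 5 — Type: Im(Z) = -2813 ⇒ leading (phase φ = -37.9°).

PF = 0.7888 (leading, φ = -37.9°)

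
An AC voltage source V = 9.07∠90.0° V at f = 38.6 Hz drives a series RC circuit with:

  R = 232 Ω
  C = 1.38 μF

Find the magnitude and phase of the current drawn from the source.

Step 1 — Angular frequency: ω = 2π·f = 2π·38.6 = 242.5 rad/s.
Step 2 — Component impedances:
  R: Z = R = 232 Ω
  C: Z = 1/(jωC) = -j/(ω·C) = 0 - j2988 Ω
Step 3 — Series combination: Z_total = R + C = 232 - j2988 Ω = 2997∠-85.6° Ω.
Step 4 — Source phasor: V = 9.07∠90.0° V = 0 + j9.07 V.
Step 5 — Ohm's law: I = V / Z_total = (0 + j9.07) / (232 - j2988) = -0.003017 + j0.0002343 A.
Step 6 — Convert to polar: |I| = 0.003027 A, ∠I = 175.6°.

I = 0.003027∠175.6° A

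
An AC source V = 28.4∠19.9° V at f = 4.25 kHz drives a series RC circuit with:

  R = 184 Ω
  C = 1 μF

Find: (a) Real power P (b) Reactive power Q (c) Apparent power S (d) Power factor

Step 1 — Angular frequency: ω = 2π·f = 2π·4250 = 2.67e+04 rad/s.
Step 2 — Component impedances:
  R: Z = R = 184 Ω
  C: Z = 1/(jωC) = -j/(ω·C) = 0 - j37.45 Ω
Step 3 — Series combination: Z_total = R + C = 184 - j37.45 Ω = 187.8∠-11.5° Ω.
Step 4 — Source phasor: V = 28.4∠19.9° V = 26.7 + j9.667 V.
Step 5 — Current: I = V / Z = 0.1291 + j0.07881 A = 0.1512∠31.4° A.
Step 6 — Complex power: S = V·I* = 4.209 - j0.8567 VA.
Step 7 — Real power: P = Re(S) = 4.209 W.
Step 8 — Reactive power: Q = Im(S) = -0.8567 VAR.
Step 9 — Apparent power: |S| = 4.295 VA.
Step 10 — Power factor: PF = P/|S| = 0.9799 (leading).

(a) P = 4.209 W  (b) Q = -0.8567 VAR  (c) S = 4.295 VA  (d) PF = 0.9799 (leading)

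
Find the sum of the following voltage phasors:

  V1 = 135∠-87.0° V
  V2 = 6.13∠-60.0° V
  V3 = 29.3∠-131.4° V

Step 1 — Convert each phasor to rectangular form:
  V1 = 135·(cos(-87.0°) + j·sin(-87.0°)) = 7.065 - j134.8 V
  V2 = 6.13·(cos(-60.0°) + j·sin(-60.0°)) = 3.065 - j5.309 V
  V3 = 29.3·(cos(-131.4°) + j·sin(-131.4°)) = -19.38 - j21.98 V
Step 2 — Sum components: V_total = -9.246 - j162.1 V.
Step 3 — Convert to polar: |V_total| = 162.4 V, ∠V_total = -93.3°.

V_total = 162.4∠-93.3° V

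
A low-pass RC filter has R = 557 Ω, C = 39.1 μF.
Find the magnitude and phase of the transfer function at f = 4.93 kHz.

Step 1 — Angular frequency: ω = 2π·4930 = 3.098e+04 rad/s.
Step 2 — Transfer function: H(jω) = 1/(1 + jωRC).
Step 3 — Denominator: 1 + jωRC = 1 + j·3.098e+04·557·3.91e-05 = 1 + j674.6.
Step 4 — H = 2.197e-06 - j0.001482.
Step 5 — Magnitude: |H| = 0.001482 (-56.6 dB); phase: φ = -89.9°.

|H| = 0.001482 (-56.6 dB), φ = -89.9°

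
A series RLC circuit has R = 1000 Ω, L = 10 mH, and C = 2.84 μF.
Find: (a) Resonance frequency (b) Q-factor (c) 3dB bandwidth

Step 1 — Resonance condition Im(Z)=0 gives ω₀ = 1/√(LC).
Step 2 — ω₀ = 1/√(0.01·2.84e-06) = 5934 rad/s.
Step 3 — f₀ = ω₀/(2π) = 944.4 Hz.
Step 4 — Series Q: Q = ω₀L/R = 5934·0.01/1000 = 0.05934.
Step 5 — 3dB bandwidth: Δω = ω₀/Q = 1e+05 rad/s; BW = Δω/(2π) = 1.592e+04 Hz.

(a) f₀ = 944.4 Hz  (b) Q = 0.05934  (c) BW = 1.592e+04 Hz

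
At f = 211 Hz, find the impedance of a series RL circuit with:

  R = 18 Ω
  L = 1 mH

Step 1 — Angular frequency: ω = 2π·f = 2π·211 = 1326 rad/s.
Step 2 — Component impedances:
  R: Z = R = 18 Ω
  L: Z = jωL = j·1326·0.001 = 0 + j1.326 Ω
Step 3 — Series combination: Z_total = R + L = 18 + j1.326 Ω = 18.05∠4.2° Ω.

Z = 18 + j1.326 Ω = 18.05∠4.2° Ω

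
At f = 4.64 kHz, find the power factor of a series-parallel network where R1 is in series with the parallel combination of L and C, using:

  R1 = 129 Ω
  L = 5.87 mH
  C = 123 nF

Step 1 — Angular frequency: ω = 2π·f = 2π·4640 = 2.915e+04 rad/s.
Step 2 — Component impedances:
  R1: Z = R = 129 Ω
  L: Z = jωL = j·2.915e+04·0.00587 = 0 + j171.1 Ω
  C: Z = 1/(jωC) = -j/(ω·C) = 0 - j278.9 Ω
Step 3 — Parallel branch: L || C = 1/(1/L + 1/C) = 0 + j443 Ω.
Step 4 — Series with R1: Z_total = R1 + (L || C) = 129 + j443 Ω = 461.4∠73.8° Ω.
Step 5 — Power factor: PF = cos(φ) = Re(Z)/|Z| = 129/461.4 = 0.2796.
Step 6 — Type: Im(Z) = 443 ⇒ lagging (phase φ = 73.8°).

PF = 0.2796 (lagging, φ = 73.8°)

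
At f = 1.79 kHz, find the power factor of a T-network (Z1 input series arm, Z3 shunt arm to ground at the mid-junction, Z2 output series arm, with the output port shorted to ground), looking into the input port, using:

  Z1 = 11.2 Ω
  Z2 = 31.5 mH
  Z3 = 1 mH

Step 1 — Angular frequency: ω = 2π·f = 2π·1790 = 1.125e+04 rad/s.
Step 2 — Component impedances:
  Z1: Z = R = 11.2 Ω
  Z2: Z = jωL = j·1.125e+04·0.0315 = 0 + j354.3 Ω
  Z3: Z = jωL = j·1.125e+04·0.001 = 0 + j11.25 Ω
Step 3 — With the output port shorted to ground, the output series arm Z2 runs from the junction to ground; the shunt arm Z3 also runs from the junction to ground. They appear in parallel: Z3 || Z2 = 0 + j10.9 Ω.
Step 4 — Series with input arm Z1: Z_in = Z1 + (Z3 || Z2) = 11.2 + j10.9 Ω = 15.63∠44.2° Ω.
Step 5 — Power factor: PF = cos(φ) = Re(Z)/|Z| = 11.2/15.63 = 0.7166.
Step 6 — Type: Im(Z) = 10.9 ⇒ lagging (phase φ = 44.2°).

PF = 0.7166 (lagging, φ = 44.2°)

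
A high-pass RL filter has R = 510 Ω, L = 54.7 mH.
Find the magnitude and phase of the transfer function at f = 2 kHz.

Step 1 — Angular frequency: ω = 2π·2000 = 1.257e+04 rad/s.
Step 2 — Transfer function: H(jω) = jωL/(R + jωL).
Step 3 — Numerator jωL = j·687.4; denominator R + jωL = 510 + j687.4.
Step 4 — H = 0.645 + j0.4785.
Step 5 — Magnitude: |H| = 0.8031 (-1.9 dB); phase: φ = 36.6°.

|H| = 0.8031 (-1.9 dB), φ = 36.6°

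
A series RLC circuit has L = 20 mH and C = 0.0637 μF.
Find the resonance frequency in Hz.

Step 1 — Resonance condition Im(Z)=0 gives ω₀ = 1/√(LC).
Step 2 — ω₀ = 1/√(0.02·6.37e-08) = 2.802e+04 rad/s.
Step 3 — f₀ = ω₀/(2π) = 4459 Hz.

f₀ = 4459 Hz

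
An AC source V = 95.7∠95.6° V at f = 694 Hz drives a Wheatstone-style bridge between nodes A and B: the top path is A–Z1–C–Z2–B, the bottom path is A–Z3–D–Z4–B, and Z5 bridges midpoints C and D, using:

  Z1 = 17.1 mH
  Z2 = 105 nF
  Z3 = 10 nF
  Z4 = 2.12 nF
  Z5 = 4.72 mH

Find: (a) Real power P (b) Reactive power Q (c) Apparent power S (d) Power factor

Step 1 — Angular frequency: ω = 2π·f = 2π·694 = 4361 rad/s.
Step 2 — Component impedances:
  Z1: Z = jωL = j·4361·0.0171 = 0 + j74.57 Ω
  Z2: Z = 1/(jωC) = -j/(ω·C) = 0 - j2184 Ω
  Z3: Z = 1/(jωC) = -j/(ω·C) = 0 - j2.293e+04 Ω
  Z4: Z = 1/(jωC) = -j/(ω·C) = 0 - j1.082e+05 Ω
  Z5: Z = jωL = j·4361·0.00472 = 0 + j20.58 Ω
Step 3 — Bridge requires nodal analysis (the Z5 bridge couples midpoints C and D, so the two paths cannot be reduced to a simple series/parallel combination). Setting node B to ground and injecting 1 A at node A, the 3-node admittance system at A, C, D solves to V_A = Z_AB = 0 - j2066 Ω = 2066∠-90.0° Ω.
Step 4 — Source phasor: V = 95.7∠95.6° V = -9.339 + j95.24 V.
Step 5 — Current: I = V / Z = -0.0461 - j0.00452 A = 0.04632∠-174.4° A.
Step 6 — Complex power: S = V·I* = 0 - j4.433 VA.
Step 7 — Real power: P = Re(S) = 0 W.
Step 8 — Reactive power: Q = Im(S) = -4.433 VAR.
Step 9 — Apparent power: |S| = 4.433 VA.
Step 10 — Power factor: PF = P/|S| = 0 (leading).

(a) P = 0 W  (b) Q = -4.433 VAR  (c) S = 4.433 VA  (d) PF = 0 (leading)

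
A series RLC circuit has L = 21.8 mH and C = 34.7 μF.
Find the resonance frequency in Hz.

Step 1 — Resonance condition Im(Z)=0 gives ω₀ = 1/√(LC).
Step 2 — ω₀ = 1/√(0.0218·3.47e-05) = 1150 rad/s.
Step 3 — f₀ = ω₀/(2π) = 183 Hz.

f₀ = 183 Hz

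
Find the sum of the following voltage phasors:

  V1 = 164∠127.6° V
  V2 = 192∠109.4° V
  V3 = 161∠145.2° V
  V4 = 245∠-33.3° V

Step 1 — Convert each phasor to rectangular form:
  V1 = 164·(cos(127.6°) + j·sin(127.6°)) = -100.1 + j129.9 V
  V2 = 192·(cos(109.4°) + j·sin(109.4°)) = -63.77 + j181.1 V
  V3 = 161·(cos(145.2°) + j·sin(145.2°)) = -132.2 + j91.88 V
  V4 = 245·(cos(-33.3°) + j·sin(-33.3°)) = 204.8 - j134.5 V
Step 2 — Sum components: V_total = -91.27 + j268.4 V.
Step 3 — Convert to polar: |V_total| = 283.5 V, ∠V_total = 108.8°.

V_total = 283.5∠108.8° V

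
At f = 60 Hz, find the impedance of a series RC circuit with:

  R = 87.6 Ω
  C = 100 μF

Step 1 — Angular frequency: ω = 2π·f = 2π·60 = 377 rad/s.
Step 2 — Component impedances:
  R: Z = R = 87.6 Ω
  C: Z = 1/(jωC) = -j/(ω·C) = 0 - j26.53 Ω
Step 3 — Series combination: Z_total = R + C = 87.6 - j26.53 Ω = 91.53∠-16.8° Ω.

Z = 87.6 - j26.53 Ω = 91.53∠-16.8° Ω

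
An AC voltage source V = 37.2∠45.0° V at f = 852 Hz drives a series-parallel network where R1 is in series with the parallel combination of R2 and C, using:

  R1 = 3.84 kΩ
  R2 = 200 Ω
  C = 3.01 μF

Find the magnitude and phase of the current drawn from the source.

Step 1 — Angular frequency: ω = 2π·f = 2π·852 = 5353 rad/s.
Step 2 — Component impedances:
  R1: Z = R = 3840 Ω
  R2: Z = R = 200 Ω
  C: Z = 1/(jωC) = -j/(ω·C) = 0 - j62.06 Ω
Step 3 — Parallel branch: R2 || C = 1/(1/R2 + 1/C) = 17.57 - j56.61 Ω.
Step 4 — Series with R1: Z_total = R1 + (R2 || C) = 3858 - j56.61 Ω = 3858∠-0.8° Ω.
Step 5 — Source phasor: V = 37.2∠45.0° V = 26.3 + j26.3 V.
Step 6 — Ohm's law: I = V / Z_total = (26.3 + j26.3) / (3858 - j56.61) = 0.006717 + j0.006917 A.
Step 7 — Convert to polar: |I| = 0.009642 A, ∠I = 45.8°.

I = 0.009642∠45.8° A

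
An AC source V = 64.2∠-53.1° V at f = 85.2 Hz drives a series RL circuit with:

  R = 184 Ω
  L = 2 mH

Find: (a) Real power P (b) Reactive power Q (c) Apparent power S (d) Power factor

Step 1 — Angular frequency: ω = 2π·f = 2π·85.2 = 535.3 rad/s.
Step 2 — Component impedances:
  R: Z = R = 184 Ω
  L: Z = jωL = j·535.3·0.002 = 0 + j1.071 Ω
Step 3 — Series combination: Z_total = R + L = 184 + j1.071 Ω = 184∠0.3° Ω.
Step 4 — Source phasor: V = 64.2∠-53.1° V = 38.55 - j51.34 V.
Step 5 — Current: I = V / Z = 0.2079 - j0.2802 A = 0.3489∠-53.4° A.
Step 6 — Complex power: S = V·I* = 22.4 + j0.1303 VA.
Step 7 — Real power: P = Re(S) = 22.4 W.
Step 8 — Reactive power: Q = Im(S) = 0.1303 VAR.
Step 9 — Apparent power: |S| = 22.4 VA.
Step 10 — Power factor: PF = P/|S| = 1 (lagging).

(a) P = 22.4 W  (b) Q = 0.1303 VAR  (c) S = 22.4 VA  (d) PF = 1 (lagging)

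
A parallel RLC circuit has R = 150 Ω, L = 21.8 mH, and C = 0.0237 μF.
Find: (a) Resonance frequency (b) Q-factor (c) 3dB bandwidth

Step 1 — Resonance: ω₀ = 1/√(LC) = 1/√(0.0218·2.37e-08) = 4.399e+04 rad/s.
Step 2 — f₀ = ω₀/(2π) = 7002 Hz.
Step 3 — Parallel Q: Q = R/(ω₀L) = 150/(4.399e+04·0.0218) = 0.1564.
Step 4 — Bandwidth: Δω = ω₀/Q = 2.813e+05 rad/s; BW = Δω/(2π) = 4.477e+04 Hz.

(a) f₀ = 7002 Hz  (b) Q = 0.1564  (c) BW = 4.477e+04 Hz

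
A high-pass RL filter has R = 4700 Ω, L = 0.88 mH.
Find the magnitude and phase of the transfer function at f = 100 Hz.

Step 1 — Angular frequency: ω = 2π·100 = 628.3 rad/s.
Step 2 — Transfer function: H(jω) = jωL/(R + jωL).
Step 3 — Numerator jωL = j·0.5529; denominator R + jωL = 4700 + j0.5529.
Step 4 — H = 1.384e-08 + j0.0001176.
Step 5 — Magnitude: |H| = 0.0001176 (-78.6 dB); phase: φ = 90.0°.

|H| = 0.0001176 (-78.6 dB), φ = 90.0°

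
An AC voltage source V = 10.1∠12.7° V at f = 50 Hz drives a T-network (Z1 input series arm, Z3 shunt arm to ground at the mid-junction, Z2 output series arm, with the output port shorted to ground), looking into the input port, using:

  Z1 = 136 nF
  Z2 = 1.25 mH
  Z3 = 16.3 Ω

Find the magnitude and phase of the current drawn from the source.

Step 1 — Angular frequency: ω = 2π·f = 2π·50 = 314.2 rad/s.
Step 2 — Component impedances:
  Z1: Z = 1/(jωC) = -j/(ω·C) = 0 - j2.341e+04 Ω
  Z2: Z = jωL = j·314.2·0.00125 = 0 + j0.3927 Ω
  Z3: Z = R = 16.3 Ω
Step 3 — With the output port shorted to ground, the output series arm Z2 runs from the junction to ground; the shunt arm Z3 also runs from the junction to ground. They appear in parallel: Z3 || Z2 = 0.009455 + j0.3925 Ω.
Step 4 — Series with input arm Z1: Z_in = Z1 + (Z3 || Z2) = 0.009455 - j2.34e+04 Ω = 2.34e+04∠-90.0° Ω.
Step 5 — Source phasor: V = 10.1∠12.7° V = 9.853 + j2.22 V.
Step 6 — Ohm's law: I = V / Z_total = (9.853 + j2.22) / (0.009455 - j2.34e+04) = -9.487e-05 + j0.000421 A.
Step 7 — Convert to polar: |I| = 0.0004315 A, ∠I = 102.7°.

I = 0.0004315∠102.7° A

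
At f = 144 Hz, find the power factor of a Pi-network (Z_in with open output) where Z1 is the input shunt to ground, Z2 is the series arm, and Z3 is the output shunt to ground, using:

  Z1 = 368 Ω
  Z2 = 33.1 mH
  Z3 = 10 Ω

Step 1 — Angular frequency: ω = 2π·f = 2π·144 = 904.8 rad/s.
Step 2 — Component impedances:
  Z1: Z = R = 368 Ω
  Z2: Z = jωL = j·904.8·0.0331 = 0 + j29.95 Ω
  Z3: Z = R = 10 Ω
Step 3 — With open output, the series arm Z2 and the output shunt Z3 appear in series to ground: Z2 + Z3 = 10 + j29.95 Ω.
Step 4 — Parallel with input shunt Z1: Z_in = Z1 || (Z2 + Z3) = 11.97 + j28.21 Ω = 30.64∠67.0° Ω.
Step 5 — Power factor: PF = cos(φ) = Re(Z)/|Z| = 11.97/30.642 = 0.3906.
Step 6 — Type: Im(Z) = 28.21 ⇒ lagging (phase φ = 67.0°).

PF = 0.3906 (lagging, φ = 67.0°)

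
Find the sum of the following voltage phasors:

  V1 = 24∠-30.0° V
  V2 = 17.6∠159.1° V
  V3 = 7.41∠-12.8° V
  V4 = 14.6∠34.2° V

Step 1 — Convert each phasor to rectangular form:
  V1 = 24·(cos(-30.0°) + j·sin(-30.0°)) = 20.78 - j12 V
  V2 = 17.6·(cos(159.1°) + j·sin(159.1°)) = -16.44 + j6.279 V
  V3 = 7.41·(cos(-12.8°) + j·sin(-12.8°)) = 7.226 - j1.642 V
  V4 = 14.6·(cos(34.2°) + j·sin(34.2°)) = 12.08 + j8.206 V
Step 2 — Sum components: V_total = 23.64 + j0.8433 V.
Step 3 — Convert to polar: |V_total| = 23.66 V, ∠V_total = 2.0°.

V_total = 23.66∠2.0° V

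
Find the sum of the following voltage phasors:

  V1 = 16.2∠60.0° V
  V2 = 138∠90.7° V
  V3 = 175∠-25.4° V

Step 1 — Convert each phasor to rectangular form:
  V1 = 16.2·(cos(60.0°) + j·sin(60.0°)) = 8.1 + j14.03 V
  V2 = 138·(cos(90.7°) + j·sin(90.7°)) = -1.686 + j138 V
  V3 = 175·(cos(-25.4°) + j·sin(-25.4°)) = 158.1 - j75.06 V
Step 2 — Sum components: V_total = 164.5 + j76.96 V.
Step 3 — Convert to polar: |V_total| = 181.6 V, ∠V_total = 25.1°.

V_total = 181.6∠25.1° V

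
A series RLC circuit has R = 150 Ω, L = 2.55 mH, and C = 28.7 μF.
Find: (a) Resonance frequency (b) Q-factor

Step 1 — Resonance condition Im(Z)=0 gives ω₀ = 1/√(LC).
Step 2 — ω₀ = 1/√(0.00255·2.87e-05) = 3696 rad/s.
Step 3 — f₀ = ω₀/(2π) = 588.3 Hz.
Step 4 — Series Q: Q = ω₀L/R = 3696·0.00255/150 = 0.06284.

(a) f₀ = 588.3 Hz  (b) Q = 0.06284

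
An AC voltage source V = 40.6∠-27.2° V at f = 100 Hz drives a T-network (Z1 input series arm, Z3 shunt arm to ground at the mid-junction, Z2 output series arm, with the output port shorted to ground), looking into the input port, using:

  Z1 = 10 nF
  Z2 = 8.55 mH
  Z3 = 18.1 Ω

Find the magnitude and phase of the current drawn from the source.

Step 1 — Angular frequency: ω = 2π·f = 2π·100 = 628.3 rad/s.
Step 2 — Component impedances:
  Z1: Z = 1/(jωC) = -j/(ω·C) = 0 - j1.592e+05 Ω
  Z2: Z = jωL = j·628.3·0.00855 = 0 + j5.372 Ω
  Z3: Z = R = 18.1 Ω
Step 3 — With the output port shorted to ground, the output series arm Z2 runs from the junction to ground; the shunt arm Z3 also runs from the junction to ground. They appear in parallel: Z3 || Z2 = 1.465 + j4.937 Ω.
Step 4 — Series with input arm Z1: Z_in = Z1 + (Z3 || Z2) = 1.465 - j1.592e+05 Ω = 1.592e+05∠-90.0° Ω.
Step 5 — Source phasor: V = 40.6∠-27.2° V = 36.11 - j18.56 V.
Step 6 — Ohm's law: I = V / Z_total = (36.11 - j18.56) / (1.465 - j1.592e+05) = 0.0001166 + j0.0002269 A.
Step 7 — Convert to polar: |I| = 0.0002551 A, ∠I = 62.8°.

I = 0.0002551∠62.8° A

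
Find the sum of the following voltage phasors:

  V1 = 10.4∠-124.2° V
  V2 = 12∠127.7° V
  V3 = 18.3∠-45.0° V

Step 1 — Convert each phasor to rectangular form:
  V1 = 10.4·(cos(-124.2°) + j·sin(-124.2°)) = -5.846 - j8.602 V
  V2 = 12·(cos(127.7°) + j·sin(127.7°)) = -7.338 + j9.495 V
  V3 = 18.3·(cos(-45.0°) + j·sin(-45.0°)) = 12.94 - j12.94 V
Step 2 — Sum components: V_total = -0.2439 - j12.05 V.
Step 3 — Convert to polar: |V_total| = 12.05 V, ∠V_total = -91.2°.

V_total = 12.05∠-91.2° V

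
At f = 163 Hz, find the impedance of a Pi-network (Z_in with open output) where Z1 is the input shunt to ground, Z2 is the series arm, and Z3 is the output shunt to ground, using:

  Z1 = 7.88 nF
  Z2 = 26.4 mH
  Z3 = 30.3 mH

Step 1 — Angular frequency: ω = 2π·f = 2π·163 = 1024 rad/s.
Step 2 — Component impedances:
  Z1: Z = 1/(jωC) = -j/(ω·C) = 0 - j1.239e+05 Ω
  Z2: Z = jωL = j·1024·0.0264 = 0 + j27.04 Ω
  Z3: Z = jωL = j·1024·0.0303 = 0 + j31.03 Ω
Step 3 — With open output, the series arm Z2 and the output shunt Z3 appear in series to ground: Z2 + Z3 = 0 + j58.07 Ω.
Step 4 — Parallel with input shunt Z1: Z_in = Z1 || (Z2 + Z3) = 0 + j58.1 Ω = 58.1∠90.0° Ω.

Z = 0 + j58.1 Ω = 58.1∠90.0° Ω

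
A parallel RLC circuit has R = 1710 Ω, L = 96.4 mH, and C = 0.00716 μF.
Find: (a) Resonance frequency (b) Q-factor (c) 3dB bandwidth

Step 1 — Resonance: ω₀ = 1/√(LC) = 1/√(0.0964·7.16e-09) = 3.806e+04 rad/s.
Step 2 — f₀ = ω₀/(2π) = 6058 Hz.
Step 3 — Parallel Q: Q = R/(ω₀L) = 1710/(3.806e+04·0.0964) = 0.466.
Step 4 — Bandwidth: Δω = ω₀/Q = 8.168e+04 rad/s; BW = Δω/(2π) = 1.3e+04 Hz.

(a) f₀ = 6058 Hz  (b) Q = 0.466  (c) BW = 1.3e+04 Hz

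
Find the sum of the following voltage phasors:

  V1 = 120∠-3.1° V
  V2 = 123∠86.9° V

Step 1 — Convert each phasor to rectangular form:
  V1 = 120·(cos(-3.1°) + j·sin(-3.1°)) = 119.8 - j6.489 V
  V2 = 123·(cos(86.9°) + j·sin(86.9°)) = 6.652 + j122.8 V
Step 2 — Sum components: V_total = 126.5 + j116.3 V.
Step 3 — Convert to polar: |V_total| = 171.8 V, ∠V_total = 42.6°.

V_total = 171.8∠42.6° V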